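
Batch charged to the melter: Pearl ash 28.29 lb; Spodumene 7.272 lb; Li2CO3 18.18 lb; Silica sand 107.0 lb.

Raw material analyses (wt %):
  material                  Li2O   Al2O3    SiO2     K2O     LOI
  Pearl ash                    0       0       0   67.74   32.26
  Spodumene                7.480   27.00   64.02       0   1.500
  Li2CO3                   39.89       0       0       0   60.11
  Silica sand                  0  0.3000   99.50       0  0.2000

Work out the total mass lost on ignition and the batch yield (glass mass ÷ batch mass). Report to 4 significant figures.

Every computation runs at exact precision all the way through — intermediates are printed (rounded to four significant digits) when written out; exactly one rounding is applied to each reported result — the derived quantities (LOI, glass mass, yield, the four compositions, the totals) are recomputed starting from the weights for 140.4 lb of glass at full precision precisely as stated by the problem or answer text.
LOI of each material in turn:
  Pearl ash: 28.29 × 0.3226 = 9.126 lb
  Spodumene: 7.272 × 0.01500 = 0.1091 lb
  Li2CO3: 18.18 × 0.6011 = 10.93 lb
  Silica sand: 107.0 × 0.002000 = 0.2140 lb
Total LOI = 20.38 lb
Glass = batch − LOI = 160.7 − 20.38 = 140.4 lb

LOI loss = 20.38 lb; glass = 140.4 lb; yield = 87.32%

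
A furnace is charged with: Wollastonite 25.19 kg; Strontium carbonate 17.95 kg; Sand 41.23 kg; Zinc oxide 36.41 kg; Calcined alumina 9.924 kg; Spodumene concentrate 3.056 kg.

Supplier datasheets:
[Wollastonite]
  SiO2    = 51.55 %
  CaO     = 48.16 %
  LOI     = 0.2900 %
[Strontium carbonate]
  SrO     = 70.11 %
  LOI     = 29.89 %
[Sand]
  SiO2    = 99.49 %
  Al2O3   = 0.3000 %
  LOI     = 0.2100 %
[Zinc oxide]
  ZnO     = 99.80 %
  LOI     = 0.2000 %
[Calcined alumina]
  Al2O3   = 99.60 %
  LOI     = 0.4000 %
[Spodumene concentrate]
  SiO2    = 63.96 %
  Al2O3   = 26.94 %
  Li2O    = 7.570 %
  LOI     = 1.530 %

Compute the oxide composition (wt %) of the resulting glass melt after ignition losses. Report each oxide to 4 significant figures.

Glass mass = 128.1 kg (batch 133.8 − LOI 5.684).
Composition: SiO2 43.69%, ZnO 28.37%, Al2O3 8.457%, SrO 9.826%, CaO 9.472%, Li2O 0.1806%

The whole derivation runs at exact precision through the solve — rounding to 4 significant figures applies to each intermediate as displayed — each reported result includes exactly one rounding. All derived quantities, including LOI, totals, the yield, six oxide percentages, net glass mass, are carried from the batch weights per 128.1 kg of glass at exact precision as they appear in either problem or answer.
Oxide masses out of the charge:
  SiO2: 25.19·0.5155 + 41.23·0.9949 + 3.056·0.6396 = 55.96 kg
  ZnO: 36.41·0.9980 = 36.34 kg
  Al2O3: 41.23·0.003000 + 9.924·0.9960 + 3.056·0.2694 = 10.83 kg
  SrO: 17.95·0.7011 = 12.58 kg
  CaO: 25.19·0.4816 = 12.13 kg
  Li2O: 3.056·0.07570 = 0.2313 kg
LOI: 25.19·0.002900 + 17.95·0.2989 + 41.23·0.002100 + 36.41·0.002000 + 9.924·0.004000 + 3.056·0.01530 = 5.684 kg
Glass mass = batch − LOI = 133.8 − 5.684 = 128.1 kg (matching Σ of the oxides)
percent by weight: oxide/glass ×100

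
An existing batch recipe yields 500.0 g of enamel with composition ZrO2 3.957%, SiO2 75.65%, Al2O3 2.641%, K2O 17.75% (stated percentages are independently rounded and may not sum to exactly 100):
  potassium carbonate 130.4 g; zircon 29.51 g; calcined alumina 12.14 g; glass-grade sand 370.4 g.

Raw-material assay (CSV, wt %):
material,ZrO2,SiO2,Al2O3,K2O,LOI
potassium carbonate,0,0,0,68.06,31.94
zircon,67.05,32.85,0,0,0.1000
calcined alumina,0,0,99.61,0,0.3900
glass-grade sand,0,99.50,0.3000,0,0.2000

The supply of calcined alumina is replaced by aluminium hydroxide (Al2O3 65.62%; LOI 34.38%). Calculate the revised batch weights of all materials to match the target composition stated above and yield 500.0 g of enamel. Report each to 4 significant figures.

Revised batch per 500.0 g enamel:
  potassium carbonate: 130.4 g
  zircon: 29.51 g
  aluminium hydroxide: 18.43 g
  glass-grade sand: 370.4 g
Total batch = 548.7 g; LOI loss = 48.76 g

The whole derivation runs at full precision from start to finish — values along the way are printed with 4-significant-digit rounding in the printout; a single rounding produces every reported value; all derived quantities (net glass mass, the totals, ignition loss, the four compositions, the yield) are rebuilt from the batch weights on 500.0 g of glass at exact precision as they appear in problem or answer.
Oxide-by-oxide targets in 500.0 g enamel:
  ZrO2: 3.957% × 500.0 = 19.78 g
  SiO2: 75.65% × 500.0 = 378.2 g
  Al2O3: 2.641% × 500.0 = 13.20 g
  K2O: 17.75% × 500.0 = 88.75 g
Oxide-by-oxide audit given the weights on record, on the stated basis (summed amounts equal target values net of answer rounding effects):
  ZrO2: 29.51·0.6705 = 19.79 g (target 19.78 g)
  SiO2: 29.51·0.3285 + 370.4·0.9950 = 378.2 g (target 378.2 g)
  Al2O3: 18.43·0.6562 + 370.4·0.003000 = 13.20 g (target 13.20 g)
  K2O: 130.4·0.6806 = 88.75 g (target 88.75 g)
Glass-mass closure: the batch minus its LOI: 500.0 g (summing oxide targets gives 500.0 g; with the basis standing at 500.0 g — deltas are rounding alone).
Batch grand total — Σ batch = 548.7 g; LOI loss = Σ batch·LOI = 48.76 g; yield = glass ÷ total batch = 91.11%.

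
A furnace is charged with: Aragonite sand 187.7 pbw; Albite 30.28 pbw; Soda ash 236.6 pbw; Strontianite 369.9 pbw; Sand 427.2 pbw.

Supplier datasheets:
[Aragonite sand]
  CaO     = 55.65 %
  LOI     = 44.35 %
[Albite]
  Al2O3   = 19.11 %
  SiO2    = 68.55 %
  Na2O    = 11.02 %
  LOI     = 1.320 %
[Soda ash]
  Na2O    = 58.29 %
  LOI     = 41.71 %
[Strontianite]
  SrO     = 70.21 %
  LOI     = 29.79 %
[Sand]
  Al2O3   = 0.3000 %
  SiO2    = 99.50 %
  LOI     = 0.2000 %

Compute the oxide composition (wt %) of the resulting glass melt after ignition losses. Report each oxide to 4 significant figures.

All arithmetic carries full precision at every stage. Rounding to 4 significant digits governs each mid-chain value as displayed; a single rounding completes every reported number. Derived quantities, which include the totals, five oxide percentages, LOI, glass mass, the yield, are carried at full precision, as quoted within the question or the answer, starting from the weights per 958.3 pbw of glass.
Mass of each oxide from the mix:
  Al2O3: 30.28·0.1911 + 427.2·0.003000 = 7.068 pbw
  SiO2: 30.28·0.6855 + 427.2·0.9950 = 445.8 pbw
  Na2O: 30.28·0.1102 + 236.6·0.5829 = 141.3 pbw
  SrO: 369.9·0.7021 = 259.7 pbw
  CaO: 187.7·0.5565 = 104.5 pbw
LOI: 187.7·0.4435 + 30.28·0.01320 + 236.6·0.4171 + 369.9·0.2979 + 427.2·0.002000 = 293.4 pbw
The glass mass, total less LOI, = 1252 − 293.4 = 958.3 pbw (equal to the oxide-mass sum)
wt % = oxide mass / glass mass × 100

Glass mass = 958.3 pbw (batch 1252 − LOI 293.4).
Composition: Al2O3 0.7376%, SiO2 46.52%, Na2O 14.74%, SrO 27.10%, CaO 10.90%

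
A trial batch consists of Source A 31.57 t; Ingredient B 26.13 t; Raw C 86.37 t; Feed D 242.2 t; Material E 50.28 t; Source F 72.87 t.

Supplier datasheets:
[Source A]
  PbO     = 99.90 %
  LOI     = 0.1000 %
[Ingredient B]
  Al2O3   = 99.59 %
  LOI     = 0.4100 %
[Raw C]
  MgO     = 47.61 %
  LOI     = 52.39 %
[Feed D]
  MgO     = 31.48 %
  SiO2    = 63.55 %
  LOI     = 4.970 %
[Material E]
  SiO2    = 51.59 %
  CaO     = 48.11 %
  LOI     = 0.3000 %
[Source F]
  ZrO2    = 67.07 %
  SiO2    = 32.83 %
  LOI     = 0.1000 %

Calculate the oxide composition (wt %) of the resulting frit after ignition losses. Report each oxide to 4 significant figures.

Glass mass = 451.8 t (batch 509.4 − LOI 57.65).
Composition: ZrO2 10.82%, Al2O3 5.760%, MgO 25.98%, SiO2 45.11%, CaO 5.354%, PbO 6.981%

In-progress results are shown, with 4-significant-figure rounding, within the worked lines. Exact precision is held all the way through. Exactly one rounding is applied to every reported number. The derived quantities are re-derived in full float precision (the six compositions, ignition loss, totals, yield, net glass mass) using the weight values for 451.8 t of glass, exactly as printed in problem or answer.
Per-oxide mass from batch:
  ZrO2: 72.87·0.6707 = 48.87 t
  Al2O3: 26.13·0.9959 = 26.02 t
  MgO: 86.37·0.4761 + 242.2·0.3148 = 117.4 t
  SiO2: 242.2·0.6355 + 50.28·0.5159 + 72.87·0.3283 = 203.8 t
  CaO: 50.28·0.4811 = 24.19 t
  PbO: 31.57·0.9990 = 31.54 t
LOI: 31.57·0.001000 + 26.13·0.004100 + 86.37·0.5239 + 242.2·0.04970 + 50.28·0.003000 + 72.87·0.001000 = 57.65 t
Glass mass = batch − LOI = 509.4 − 57.65 = 451.8 t (matching Σ of the oxides)
wt % = oxide mass / glass mass × 100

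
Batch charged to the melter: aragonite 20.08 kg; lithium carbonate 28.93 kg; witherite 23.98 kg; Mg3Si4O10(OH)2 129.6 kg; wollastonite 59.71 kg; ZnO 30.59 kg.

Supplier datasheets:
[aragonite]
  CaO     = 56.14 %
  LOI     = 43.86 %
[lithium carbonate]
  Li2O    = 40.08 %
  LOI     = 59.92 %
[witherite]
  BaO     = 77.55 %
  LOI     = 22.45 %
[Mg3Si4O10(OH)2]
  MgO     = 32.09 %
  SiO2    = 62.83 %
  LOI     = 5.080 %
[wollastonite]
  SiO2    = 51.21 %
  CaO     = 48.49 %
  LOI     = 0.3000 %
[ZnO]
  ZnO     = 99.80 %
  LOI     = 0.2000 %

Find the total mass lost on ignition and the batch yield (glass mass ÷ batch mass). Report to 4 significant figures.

LOI loss = 38.35 kg; glass = 254.5 kg; yield = 86.91%

Values along the way are displayed, with 4-significant-digit rounding, when written out — every computation maintains full precision through every step; exactly one rounding goes into each reported figure. Derived quantities, including the yield, six oxide percentages, net glass mass, totals, LOI, are computed starting from the weights per 254.5 kg of glass at full precision, as written in the problem or answer text.
Material-by-material LOI:
  aragonite: 20.08 × 0.4386 = 8.807 kg
  lithium carbonate: 28.93 × 0.5992 = 17.33 kg
  witherite: 23.98 × 0.2245 = 5.384 kg
  Mg3Si4O10(OH)2: 129.6 × 0.05080 = 6.584 kg
  wollastonite: 59.71 × 0.003000 = 0.1791 kg
  ZnO: 30.59 × 0.002000 = 0.06118 kg
Total LOI = 38.35 kg
Glass = batch − LOI = 292.9 − 38.35 = 254.5 kg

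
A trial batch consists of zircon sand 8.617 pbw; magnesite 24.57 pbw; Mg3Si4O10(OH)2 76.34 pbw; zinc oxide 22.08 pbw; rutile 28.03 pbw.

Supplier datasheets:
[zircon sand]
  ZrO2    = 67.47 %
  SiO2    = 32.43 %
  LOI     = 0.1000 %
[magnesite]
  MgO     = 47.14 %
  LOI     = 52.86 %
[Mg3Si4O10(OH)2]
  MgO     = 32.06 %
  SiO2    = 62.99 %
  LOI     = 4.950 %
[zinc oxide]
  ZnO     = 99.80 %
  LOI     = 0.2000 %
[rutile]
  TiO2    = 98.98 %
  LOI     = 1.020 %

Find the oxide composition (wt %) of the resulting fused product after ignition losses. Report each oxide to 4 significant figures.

Exact precision is maintained from start to finish. Intermediates appear rounded to 4 significant digits at each printed step — each reported result takes just one rounding — all derived quantities (LOI, yield, totals, five oxide percentages, net glass mass) are carried in exact precision using the weight values per 142.5 pbw of glass, as set out in the problem or answer text.
What the batch supplies per oxide:
  ZrO2: 8.617·0.6747 = 5.814 pbw
  MgO: 24.57·0.4714 + 76.34·0.3206 = 36.06 pbw
  TiO2: 28.03·0.9898 = 27.74 pbw
  SiO2: 8.617·0.3243 + 76.34·0.6299 = 50.88 pbw
  ZnO: 22.08·0.9980 = 22.04 pbw
LOI: 8.617·0.001000 + 24.57·0.5286 + 76.34·0.04950 + 22.08·0.002000 + 28.03·0.01020 = 17.11 pbw
Glass mass = batch − LOI = 159.6 − 17.11 = 142.5 pbw (the oxide masses sum to this)
wt % = oxide mass / glass mass × 100

Glass mass = 142.5 pbw (batch 159.6 − LOI 17.11).
Composition: ZrO2 4.079%, MgO 25.30%, TiO2 19.47%, SiO2 35.70%, ZnO 15.46%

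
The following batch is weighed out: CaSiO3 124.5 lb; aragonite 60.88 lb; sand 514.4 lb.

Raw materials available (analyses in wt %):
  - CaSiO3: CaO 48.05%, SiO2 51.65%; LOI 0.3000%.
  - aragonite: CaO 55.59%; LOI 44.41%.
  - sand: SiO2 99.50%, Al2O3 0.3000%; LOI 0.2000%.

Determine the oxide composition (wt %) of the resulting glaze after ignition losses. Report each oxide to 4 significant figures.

The intermediate values are shown, rounded to four significant figures, in the working. Every computation keeps full float precision from first step to last; every reported result sees exactly one rounding; all derived quantities are computed in full float precision (ignition loss, the yield, totals, glass mass, the three compositions) starting from the weights per 671.3 lb of glass as quoted within the problem or answer text.
Mass of each oxide from the mix:
  CaO: 124.5·0.4805 + 60.88·0.5559 = 93.67 lb
  SiO2: 124.5·0.5165 + 514.4·0.9950 = 576.1 lb
  Al2O3: 514.4·0.003000 = 1.543 lb
LOI: 124.5·0.003000 + 60.88·0.4441 + 514.4·0.002000 = 28.44 lb
Glass = total batch minus LOI = 699.8 − 28.44 = 671.3 lb (= Σ oxide masses)
oxide / glass × 100 gives the wt %

Glass mass = 671.3 lb (batch 699.8 − LOI 28.44).
Composition: CaO 13.95%, SiO2 85.82%, Al2O3 0.2299%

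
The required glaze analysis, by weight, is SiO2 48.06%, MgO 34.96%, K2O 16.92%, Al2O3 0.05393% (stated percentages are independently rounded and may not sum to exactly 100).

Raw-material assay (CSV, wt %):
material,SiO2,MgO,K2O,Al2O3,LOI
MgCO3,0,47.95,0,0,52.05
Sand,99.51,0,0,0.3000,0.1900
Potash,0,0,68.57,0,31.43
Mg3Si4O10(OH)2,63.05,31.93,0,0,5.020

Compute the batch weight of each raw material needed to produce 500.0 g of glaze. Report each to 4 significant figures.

Batch per 500.0 g glaze:
  MgCO3: 205.2 g
  Sand: 89.88 g
  Potash: 123.4 g
  Mg3Si4O10(OH)2: 239.3 g
Total batch = 657.8 g; LOI loss = 157.8 g; yield = 76.01%

All internal work runs at full float precision at every stage; in-progress results are printed (rounded to four significant figures) across the worked steps. Each reported number takes a single rounding; the derived quantities, including the four compositions, glass mass, totals, the yield, ignition loss, are carried using the weight values on 500.0 g of glass at full precision exactly as shown in problem or answer.
Per-oxide target masses for 500.0 g glaze:
  SiO2: 48.06% × 500.0 = 240.3 g
  MgO: 34.96% × 500.0 = 174.8 g
  K2O: 16.92% × 500.0 = 84.60 g
  Al2O3: 0.05393% × 500.0 = 0.2696 g
Oxide-by-oxide audit working from each reported weight, versus the basis set out (summed amounts equal target values net of answer rounding effects):
  SiO2: 89.88·0.9951 + 239.3·0.6305 = 240.3 g (target 240.3 g)
  MgO: 205.2·0.4795 + 239.3·0.3193 = 174.8 g (target 174.8 g)
  K2O: 123.4·0.6857 = 84.62 g (target 84.60 g)
  Al2O3: 89.88·0.003000 = 0.2696 g (target 0.2696 g)
Consistency of the glass mass: total batch − LOI = 500.0 g (per-oxide target masses sum to 500.0 g; the stated basis being 500.0 g — any gap is answer rounding).
Whole-batch sum: Σ batch = 657.8 g; LOI removed, Σ of batch·LOI: 157.8 g; as yield: glass ÷ batch → 76.01%.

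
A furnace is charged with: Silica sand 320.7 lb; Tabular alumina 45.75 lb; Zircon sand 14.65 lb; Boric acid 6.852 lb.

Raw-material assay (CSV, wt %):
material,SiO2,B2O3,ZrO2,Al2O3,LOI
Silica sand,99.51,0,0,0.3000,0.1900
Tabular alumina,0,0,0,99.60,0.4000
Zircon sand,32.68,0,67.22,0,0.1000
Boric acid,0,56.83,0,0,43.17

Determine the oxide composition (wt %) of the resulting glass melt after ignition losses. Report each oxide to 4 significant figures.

Glass mass = 384.2 lb (batch 388.0 − LOI 3.765).
Composition: SiO2 84.31%, B2O3 1.014%, ZrO2 2.563%, Al2O3 12.11%

Mid-chain values appear rounded to 4 significant digits in the printout. All internal work carries exact precision from start to finish. A single rounding completes each reported figure — all derived quantities, including the four compositions, glass mass, totals, yield, ignition loss, are carried from the batch weights at 384.2 lb of glass in exact precision exactly as shown in the problem or the answer.
Oxide-by-oxide delivered mass:
  SiO2: 320.7·0.9951 + 14.65·0.3268 = 323.9 lb
  B2O3: 6.852·0.5683 = 3.894 lb
  ZrO2: 14.65·0.6722 = 9.848 lb
  Al2O3: 320.7·0.003000 + 45.75·0.9960 = 46.53 lb
LOI: 320.7·0.001900 + 45.75·0.004000 + 14.65·0.001000 + 6.852·0.4317 = 3.765 lb
The glass mass, total less LOI, = 388.0 − 3.765 = 384.2 lb (the oxide masses sum to this)
percent by weight: oxide/glass ×100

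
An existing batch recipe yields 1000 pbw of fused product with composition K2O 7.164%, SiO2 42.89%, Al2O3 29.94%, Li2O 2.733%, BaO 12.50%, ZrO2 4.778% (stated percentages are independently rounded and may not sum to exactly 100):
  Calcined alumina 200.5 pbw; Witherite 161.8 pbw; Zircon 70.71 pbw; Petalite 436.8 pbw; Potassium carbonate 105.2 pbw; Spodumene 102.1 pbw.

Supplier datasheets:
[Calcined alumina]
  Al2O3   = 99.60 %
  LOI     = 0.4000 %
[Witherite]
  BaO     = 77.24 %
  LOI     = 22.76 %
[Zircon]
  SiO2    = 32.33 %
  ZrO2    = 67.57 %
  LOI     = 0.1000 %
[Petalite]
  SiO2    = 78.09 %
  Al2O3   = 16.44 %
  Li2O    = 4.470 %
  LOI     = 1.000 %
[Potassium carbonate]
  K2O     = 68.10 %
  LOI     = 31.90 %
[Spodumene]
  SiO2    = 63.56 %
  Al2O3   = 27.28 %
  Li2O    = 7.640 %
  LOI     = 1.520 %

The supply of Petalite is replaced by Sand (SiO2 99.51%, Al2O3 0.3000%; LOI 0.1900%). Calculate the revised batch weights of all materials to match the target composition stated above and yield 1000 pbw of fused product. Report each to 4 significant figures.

Revised batch per 1000 pbw fused product:
  Calcined alumina: 202.1 pbw
  Witherite: 161.8 pbw
  Zircon: 70.71 pbw
  Sand: 179.6 pbw
  Potassium carbonate: 105.2 pbw
  Spodumene: 357.7 pbw
Total batch = 1077 pbw; LOI loss = 77.04 pbw

Exact precision is held at each step; rounding to 4 significant digits extends to every in-between result as printed; exactly one rounding goes into each reported number. The derived quantities, which include totals, net glass mass, six oxide percentages, LOI, yield, are rebuilt at exact precision, as given in the question or the answer, from the weighed amounts for 1000 pbw of glass.
Oxide-by-oxide targets in 1000 pbw fused product:
  K2O: 7.164% × 1000 = 71.64 pbw
  SiO2: 42.89% × 1000 = 428.9 pbw
  Al2O3: 29.94% × 1000 = 299.4 pbw
  Li2O: 2.733% × 1000 = 27.33 pbw
  BaO: 12.50% × 1000 = 125.0 pbw
  ZrO2: 4.778% × 1000 = 47.78 pbw
Per-oxide balance check per the reported batch figures, relative to the basis at hand (oxide sums agree with the targets net of answer rounding effects):
  K2O: 105.2·0.6810 = 71.64 pbw (target 71.64 pbw)
  SiO2: 70.71·0.3233 + 179.6·0.9951 + 357.7·0.6356 = 428.9 pbw (target 428.9 pbw)
  Al2O3: 202.1·0.9960 + 179.6·0.003000 + 357.7·0.2728 = 299.4 pbw (target 299.4 pbw)
  Li2O: 357.7·0.07640 = 27.33 pbw (target 27.33 pbw)
  BaO: 161.8·0.7724 = 125.0 pbw (target 125.0 pbw)
  ZrO2: 70.71·0.6757 = 47.78 pbw (target 47.78 pbw)
Glass mass check: batch Σ − ignition loss = 1000 pbw (summing oxide targets gives 1000 pbw; with the basis standing at 1000 pbw — rounding explains the deltas).
Summing the batch: Σ batch = 1077 pbw; the LOI term Σ batch·LOI equals 77.04 pbw; glass ÷ batch gives a yield of 92.85%.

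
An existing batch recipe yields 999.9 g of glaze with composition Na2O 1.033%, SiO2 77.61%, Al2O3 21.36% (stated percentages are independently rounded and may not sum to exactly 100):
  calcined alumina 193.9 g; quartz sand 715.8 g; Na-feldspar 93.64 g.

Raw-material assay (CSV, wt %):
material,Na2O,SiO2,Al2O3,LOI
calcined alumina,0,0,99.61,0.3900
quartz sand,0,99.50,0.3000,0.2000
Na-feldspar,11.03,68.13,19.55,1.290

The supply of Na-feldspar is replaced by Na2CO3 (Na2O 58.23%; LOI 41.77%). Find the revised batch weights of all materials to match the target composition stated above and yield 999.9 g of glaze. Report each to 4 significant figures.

Working values are shown (rounded to 4 significant digits) between the steps — exact precision is kept from start to finish — every reported result takes a single rounding; all derived quantities, including the totals, the three compositions, ignition loss, net glass mass, the yield, are computed from the batch weights at 999.9 g of glass in full precision as they appear in the problem or answer text.
Target masses of each oxide per 999.9 g glaze:
  Na2O: 1.033% × 999.9 = 10.33 g
  SiO2: 77.61% × 999.9 = 776.0 g
  Al2O3: 21.36% × 999.9 = 213.6 g
Mass-balance tally per oxide from the weights as reported, against the basis in use (each sum matches its target mass within answer rounding):
  Na2O: 17.74·0.5823 = 10.33 g (target 10.33 g)
  SiO2: 779.9·0.9950 = 776.0 g (target 776.0 g)
  Al2O3: 212.1·0.9961 + 779.9·0.003000 = 213.6 g (target 213.6 g)
Glass-mass closure: Σ batch − LOI loss = 999.9 g (oxide target masses add up to 999.9 g; basis as stated: 999.9 g — deltas are rounding alone).
Batch grand total — Σ batch = 1010 g; ignition loss, Σ(batch × LOI) = 9.797 g; yield: glass divided by total = 99.03%.

Revised batch per 999.9 g glaze:
  calcined alumina: 212.1 g
  quartz sand: 779.9 g
  Na2CO3: 17.74 g
Total batch = 1010 g; LOI loss = 9.797 g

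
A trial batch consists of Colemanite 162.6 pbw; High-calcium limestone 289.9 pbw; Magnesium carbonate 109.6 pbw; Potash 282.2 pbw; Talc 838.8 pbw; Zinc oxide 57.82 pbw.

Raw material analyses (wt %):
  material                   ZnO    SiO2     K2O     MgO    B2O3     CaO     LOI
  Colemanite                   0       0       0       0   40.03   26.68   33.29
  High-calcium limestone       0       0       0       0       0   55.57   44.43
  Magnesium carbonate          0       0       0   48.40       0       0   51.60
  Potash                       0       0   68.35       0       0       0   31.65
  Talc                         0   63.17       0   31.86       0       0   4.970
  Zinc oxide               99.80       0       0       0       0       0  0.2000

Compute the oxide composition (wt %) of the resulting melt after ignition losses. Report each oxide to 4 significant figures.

Glass mass = 1370 pbw (batch 1741 − LOI 370.6).
Composition: ZnO 4.211%, SiO2 38.67%, K2O 14.08%, MgO 23.37%, B2O3 4.750%, CaO 14.92%

The intermediate values are displayed with 4-significant-digit rounding when written out — each numeric step holds full float precision throughout — each reported result includes exactly one rounding; derived quantities (net glass mass, yield, the six compositions, the totals, LOI) are carried in full precision starting from the weights per 1370 pbw of glass, as written in question or answer.
What the batch supplies per oxide:
  ZnO: 57.82·0.9980 = 57.70 pbw
  SiO2: 838.8·0.6317 = 529.9 pbw
  K2O: 282.2·0.6835 = 192.9 pbw
  MgO: 109.6·0.4840 + 838.8·0.3186 = 320.3 pbw
  B2O3: 162.6·0.4003 = 65.09 pbw
  CaO: 162.6·0.2668 + 289.9·0.5557 = 204.5 pbw
LOI: 162.6·0.3329 + 289.9·0.4443 + 109.6·0.5160 + 282.2·0.3165 + 838.8·0.04970 + 57.82·0.002000 = 370.6 pbw
Glass = total batch minus LOI = 1741 − 370.6 = 1370 pbw (the oxide masses sum to this)
percent by weight: oxide/glass ×100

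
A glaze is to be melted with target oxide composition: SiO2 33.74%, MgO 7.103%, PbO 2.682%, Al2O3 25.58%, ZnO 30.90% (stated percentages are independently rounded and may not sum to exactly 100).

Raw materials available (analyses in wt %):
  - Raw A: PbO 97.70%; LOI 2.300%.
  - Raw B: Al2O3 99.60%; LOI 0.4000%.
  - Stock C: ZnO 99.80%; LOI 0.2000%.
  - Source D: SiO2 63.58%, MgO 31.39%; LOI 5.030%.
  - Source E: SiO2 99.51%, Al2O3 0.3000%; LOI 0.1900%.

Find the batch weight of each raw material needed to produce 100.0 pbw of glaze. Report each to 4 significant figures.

Batch per 100.0 pbw glaze:
  Raw A: 2.745 pbw
  Raw B: 25.62 pbw
  Stock C: 30.96 pbw
  Source D: 22.63 pbw
  Source E: 19.45 pbw
Total batch = 101.4 pbw; LOI loss = 1.403 pbw; yield = 98.62%

Mid-chain values appear rounded to four significant figures between the steps. The working math holds full precision in all steps; every reported value receives exactly one rounding. The derived quantities (yield, ignition loss, glass mass, five oxide percentages, the totals) are rebuilt at exact precision from the batch weights per 100.0 pbw of glass as they appear in either problem or answer.
Target masses of each oxide per 100.0 pbw glaze:
  SiO2: 33.74% × 100.0 = 33.74 pbw
  MgO: 7.103% × 100.0 = 7.103 pbw
  PbO: 2.682% × 100.0 = 2.682 pbw
  Al2O3: 25.58% × 100.0 = 25.58 pbw
  ZnO: 30.90% × 100.0 = 30.90 pbw
Sums-versus-targets review given the weights on record, on the stated basis (every target is met by its sum up to rounding of the answer):
  SiO2: 22.63·0.6358 + 19.45·0.9951 = 33.74 pbw (target 33.74 pbw)
  MgO: 22.63·0.3139 = 7.104 pbw (target 7.103 pbw)
  PbO: 2.745·0.9770 = 2.682 pbw (target 2.682 pbw)
  Al2O3: 25.62·0.9960 + 19.45·0.003000 = 25.58 pbw (target 25.58 pbw)
  ZnO: 30.96·0.9980 = 30.90 pbw (target 30.90 pbw)
Glass-mass sanity pass: total charge less LOI = 100.0 pbw (per-oxide target masses sum to 100.0 pbw; with the basis standing at 100.0 pbw — any gap is answer rounding).
Total batch = Σ batch = 101.4 pbw; LOI removed, Σ of batch·LOI: 1.403 pbw; yield: glass divided by total = 98.62%.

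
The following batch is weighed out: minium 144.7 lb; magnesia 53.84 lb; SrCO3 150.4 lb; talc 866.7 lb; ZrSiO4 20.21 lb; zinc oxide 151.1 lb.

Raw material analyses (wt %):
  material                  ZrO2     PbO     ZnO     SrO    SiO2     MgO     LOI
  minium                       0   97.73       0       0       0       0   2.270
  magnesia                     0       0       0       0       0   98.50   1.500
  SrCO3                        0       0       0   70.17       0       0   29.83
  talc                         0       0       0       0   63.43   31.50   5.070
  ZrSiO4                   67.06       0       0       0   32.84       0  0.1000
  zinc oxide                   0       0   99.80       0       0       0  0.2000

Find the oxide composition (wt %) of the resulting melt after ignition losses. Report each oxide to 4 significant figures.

Each numeric step carries full precision at all times; the intermediate values are shown (rounded to 4 significant digits) as written. A single rounding completes each reported value; all derived quantities (six oxide percentages, yield, LOI, totals, glass mass) are re-derived starting from the weights for 1294 lb of glass in full precision, exactly as printed in question or answer.
Per-oxide mass from batch:
  ZrO2: 20.21·0.6706 = 13.55 lb
  PbO: 144.7·0.9773 = 141.4 lb
  ZnO: 151.1·0.9980 = 150.8 lb
  SrO: 150.4·0.7017 = 105.5 lb
  SiO2: 866.7·0.6343 + 20.21·0.3284 = 556.4 lb
  MgO: 53.84·0.9850 + 866.7·0.3150 = 326.0 lb
LOI: 144.7·0.02270 + 53.84·0.01500 + 150.4·0.2983 + 866.7·0.05070 + 20.21·0.001000 + 151.1·0.002000 = 93.22 lb
Glass mass = batch − LOI = 1387 − 93.22 = 1294 lb (= the summed oxide contributions)
percent share: oxide ÷ glass, ×100

Glass mass = 1294 lb (batch 1387 − LOI 93.22).
Composition: ZrO2 1.048%, PbO 10.93%, ZnO 11.66%, SrO 8.157%, SiO2 43.01%, MgO 25.20%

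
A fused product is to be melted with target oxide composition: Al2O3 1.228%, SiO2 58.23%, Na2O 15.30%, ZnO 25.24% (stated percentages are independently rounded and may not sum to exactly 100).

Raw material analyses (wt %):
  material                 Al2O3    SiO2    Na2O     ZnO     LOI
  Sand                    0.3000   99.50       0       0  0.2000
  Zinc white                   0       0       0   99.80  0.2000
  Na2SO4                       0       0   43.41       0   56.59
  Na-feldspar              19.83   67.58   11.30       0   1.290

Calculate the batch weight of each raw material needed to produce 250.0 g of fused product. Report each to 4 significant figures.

Batch per 250.0 g fused product:
  Sand: 137.2 g
  Zinc white: 63.23 g
  Na2SO4: 84.62 g
  Na-feldspar: 13.41 g
Total batch = 298.5 g; LOI loss = 48.46 g; yield = 83.76%

Intermediates are shown, rounded to four significant digits, in the working; every computation holds full precision from start to finish; every reported number is rounded once only. All derived quantities (glass mass, totals, four oxide percentages, LOI, the yield) are computed from the batch weights at 250.0 g of glass in exact precision, exactly as shown in either problem or answer.
Oxide mass targets, per 250.0 g fused product:
  Al2O3: 1.228% × 250.0 = 3.070 g
  SiO2: 58.23% × 250.0 = 145.6 g
  Na2O: 15.30% × 250.0 = 38.25 g
  ZnO: 25.24% × 250.0 = 63.10 g
Sums-versus-targets review per the reported batch figures, for the quoted basis mass (sums match the target masses up to rounding of the answer):
  Al2O3: 137.2·0.003000 + 13.41·0.1983 = 3.071 g (target 3.070 g)
  SiO2: 137.2·0.9950 + 13.41·0.6758 = 145.6 g (target 145.6 g)
  Na2O: 84.62·0.4341 + 13.41·0.1130 = 38.25 g (target 38.25 g)
  ZnO: 63.23·0.9980 = 63.10 g (target 63.10 g)
Auditing the glass mass value: total batch − LOI = 250.0 g (summing oxide targets gives 250.0 g; stated basis 250.0 g — differing by rounding only).
Adding the batch up: Σ batch = 298.5 g; the LOI term Σ batch·LOI equals 48.46 g; yield, glass over the total, = 83.76%.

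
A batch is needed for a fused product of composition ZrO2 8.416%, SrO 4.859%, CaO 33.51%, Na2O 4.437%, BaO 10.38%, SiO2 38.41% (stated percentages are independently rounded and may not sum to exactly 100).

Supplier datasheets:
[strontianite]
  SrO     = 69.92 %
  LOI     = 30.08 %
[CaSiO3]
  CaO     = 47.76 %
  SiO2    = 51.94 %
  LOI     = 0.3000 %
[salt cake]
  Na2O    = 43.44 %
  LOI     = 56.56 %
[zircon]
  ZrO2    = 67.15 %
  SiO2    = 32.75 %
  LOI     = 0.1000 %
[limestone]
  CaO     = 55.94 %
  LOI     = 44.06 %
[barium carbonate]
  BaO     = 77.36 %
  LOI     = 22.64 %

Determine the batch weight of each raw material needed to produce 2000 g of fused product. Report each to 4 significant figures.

Batch per 2000 g fused product:
  strontianite: 139.0 g
  CaSiO3: 1321 g
  salt cake: 204.3 g
  zircon: 250.7 g
  limestone: 70.27 g
  barium carbonate: 268.4 g
Total batch = 2254 g; LOI loss = 253.3 g; yield = 88.76%

Values along the way are printed, rounded to four significant figures, alongside each step. Each numeric step holds exact precision in all steps. Every reported result carries a single rounding; all derived quantities, including ignition loss, the six compositions, yield, net glass mass, totals, are rebuilt from the weighed amounts for 2000 g of glass at exact precision, exactly as printed in the question or the answer.
Per-oxide target masses for 2000 g fused product:
  ZrO2: 8.416% × 2000 = 168.3 g
  SrO: 4.859% × 2000 = 97.18 g
  CaO: 33.51% × 2000 = 670.2 g
  Na2O: 4.437% × 2000 = 88.74 g
  BaO: 10.38% × 2000 = 207.6 g
  SiO2: 38.41% × 2000 = 768.2 g
Sums-versus-targets review with the batch weights as given, on the stated basis (every target is met by its sum inside rounding margins):
  ZrO2: 250.7·0.6715 = 168.3 g (target 168.3 g)
  SrO: 139.0·0.6992 = 97.19 g (target 97.18 g)
  CaO: 1321·0.4776 + 70.27·0.5594 = 670.2 g (target 670.2 g)
  Na2O: 204.3·0.4344 = 88.75 g (target 88.74 g)
  BaO: 268.4·0.7736 = 207.6 g (target 207.6 g)
  SiO2: 1321·0.5194 + 250.7·0.3275 = 768.2 g (target 768.2 g)
Auditing the glass mass value: total batch − LOI = 2000 g (summing oxide targets gives 2000 g; the stated basis being 2000 g — rounding explains the deltas).
Summing the batch: Σ batch = 2254 g; LOI removed, Σ of batch·LOI: 253.3 g; as yield: glass ÷ batch → 88.76%.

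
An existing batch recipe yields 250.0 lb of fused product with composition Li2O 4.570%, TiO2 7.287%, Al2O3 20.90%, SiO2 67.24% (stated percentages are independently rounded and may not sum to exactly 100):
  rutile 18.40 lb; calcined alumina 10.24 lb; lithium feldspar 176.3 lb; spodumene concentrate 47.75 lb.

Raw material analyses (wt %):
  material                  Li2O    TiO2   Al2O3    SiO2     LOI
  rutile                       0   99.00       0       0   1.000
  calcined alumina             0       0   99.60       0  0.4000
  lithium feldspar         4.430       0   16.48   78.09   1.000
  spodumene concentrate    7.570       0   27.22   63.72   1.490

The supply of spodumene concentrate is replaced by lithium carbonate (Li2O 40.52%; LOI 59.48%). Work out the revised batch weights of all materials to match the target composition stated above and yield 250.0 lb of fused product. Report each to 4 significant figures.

Revised batch per 250.0 lb fused product:
  rutile: 18.40 lb
  calcined alumina: 16.84 lb
  lithium feldspar: 215.3 lb
  lithium carbonate: 4.661 lb
Total batch = 255.2 lb; LOI loss = 5.177 lb

Intermediates are shown with 4-significant-digit rounding when written out. The whole derivation carries exact precision from first step to last; each reported number is rounded once only; all derived quantities (the totals, LOI, net glass mass, the four compositions, the yield) are carried in full precision from the batch weights on 250.0 lb of glass as quoted within the problem or answer text.
Oxide mass targets, per 250.0 lb fused product:
  Li2O: 4.570% × 250.0 = 11.42 lb
  TiO2: 7.287% × 250.0 = 18.22 lb
  Al2O3: 20.90% × 250.0 = 52.25 lb
  SiO2: 67.24% × 250.0 = 168.1 lb
A balance pass over the oxides, working from each reported weight, at the basis given (target by target, the sums agree given rounding of the digits):
  Li2O: 215.3·0.04430 + 4.661·0.4052 = 11.43 lb (target 11.42 lb)
  TiO2: 18.40·0.9900 = 18.22 lb (target 18.22 lb)
  Al2O3: 16.84·0.9960 + 215.3·0.1648 = 52.25 lb (target 52.25 lb)
  SiO2: 215.3·0.7809 = 168.1 lb (target 168.1 lb)
Consistency of the glass mass: total batch − LOI = 250.0 lb (oxide target masses add up to 250.0 lb; the stated basis being 250.0 lb — any gap is answer rounding).
Adding the batch up: Σ batch = 255.2 lb; ignition loss, Σ(batch × LOI) = 5.177 lb; as yield: glass ÷ batch → 97.97%.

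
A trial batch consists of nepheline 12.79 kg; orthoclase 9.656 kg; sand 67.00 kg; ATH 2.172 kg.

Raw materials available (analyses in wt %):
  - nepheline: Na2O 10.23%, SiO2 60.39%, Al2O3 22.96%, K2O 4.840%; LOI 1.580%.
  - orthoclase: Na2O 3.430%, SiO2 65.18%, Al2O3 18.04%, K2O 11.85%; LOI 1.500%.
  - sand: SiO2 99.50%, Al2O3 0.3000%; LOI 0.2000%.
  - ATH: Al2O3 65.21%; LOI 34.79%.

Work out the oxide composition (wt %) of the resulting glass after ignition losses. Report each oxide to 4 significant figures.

Glass mass = 90.38 kg (batch 91.62 − LOI 1.237).
Composition: Na2O 1.814%, SiO2 89.27%, Al2O3 6.966%, K2O 1.951%

Each numeric step carries exact precision at each step — in-progress results are displayed (rounded to four significant digits) as written — exactly one rounding is applied to every reported number — the derived quantities are computed at exact precision (the totals, four oxide percentages, net glass mass, ignition loss, yield) using the weight values per 90.38 kg of glass as they appear in the problem or answer text.
Delivered oxide masses:
  Na2O: 12.79·0.1023 + 9.656·0.03430 = 1.640 kg
  SiO2: 12.79·0.6039 + 9.656·0.6518 + 67.00·0.9950 = 80.68 kg
  Al2O3: 12.79·0.2296 + 9.656·0.1804 + 67.00·0.003000 + 2.172·0.6521 = 6.296 kg
  K2O: 12.79·0.04840 + 9.656·0.1185 = 1.763 kg
LOI: 12.79·0.01580 + 9.656·0.01500 + 67.00·0.002000 + 2.172·0.3479 = 1.237 kg
Glass = total batch minus LOI = 91.62 − 1.237 = 90.38 kg (= Σ oxide masses)
wt % = 100 × oxide mass / glass mass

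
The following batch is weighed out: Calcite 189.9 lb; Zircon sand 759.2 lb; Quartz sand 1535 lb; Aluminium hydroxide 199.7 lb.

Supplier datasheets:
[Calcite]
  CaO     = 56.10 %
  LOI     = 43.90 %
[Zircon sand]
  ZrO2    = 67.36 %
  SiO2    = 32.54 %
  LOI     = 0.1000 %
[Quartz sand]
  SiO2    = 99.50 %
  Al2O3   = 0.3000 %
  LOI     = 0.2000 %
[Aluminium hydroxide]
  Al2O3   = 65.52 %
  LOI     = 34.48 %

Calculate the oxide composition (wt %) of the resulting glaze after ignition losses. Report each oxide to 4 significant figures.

Each numeric step maintains exact precision at every stage — working values are displayed, rounded to 4 significant figures, within the worked lines — each reported figure takes exactly one rounding — all derived quantities (the four compositions, glass mass, ignition loss, totals, the yield) are rebuilt starting from the weights for 2528 lb of glass at full precision, precisely as stated by problem or answer.
Mass of each oxide from the mix:
  ZrO2: 759.2·0.6736 = 511.4 lb
  SiO2: 759.2·0.3254 + 1535·0.9950 = 1774 lb
  Al2O3: 1535·0.003000 + 199.7·0.6552 = 135.4 lb
  CaO: 189.9·0.5610 = 106.5 lb
LOI: 189.9·0.4390 + 759.2·0.001000 + 1535·0.002000 + 199.7·0.3448 = 156.1 lb
Glass = total batch minus LOI = 2684 − 156.1 = 2528 lb (= Σ oxide masses)
each wt % is 100 × oxide ÷ glass

Glass mass = 2528 lb (batch 2684 − LOI 156.1).
Composition: ZrO2 20.23%, SiO2 70.20%, Al2O3 5.358%, CaO 4.215%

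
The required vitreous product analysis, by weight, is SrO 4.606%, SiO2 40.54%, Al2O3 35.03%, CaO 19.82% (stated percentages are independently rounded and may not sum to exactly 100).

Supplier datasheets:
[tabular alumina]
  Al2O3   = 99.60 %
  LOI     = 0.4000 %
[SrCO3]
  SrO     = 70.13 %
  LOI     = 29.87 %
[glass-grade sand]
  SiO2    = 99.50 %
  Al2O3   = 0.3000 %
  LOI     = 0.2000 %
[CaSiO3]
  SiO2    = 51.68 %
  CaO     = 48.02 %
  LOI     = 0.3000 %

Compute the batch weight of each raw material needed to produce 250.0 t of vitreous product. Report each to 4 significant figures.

Intermediates are printed, rounded to 4 significant digits, between the steps; the working math maintains full precision throughout. Each reported value is rounded a single time. The derived quantities, which include the totals, net glass mass, LOI, four oxide percentages, the yield, are rebuilt at exact precision, exactly as shown in either problem or answer, from the weighed amounts for 250.0 t of glass.
Oxide mass targets, per 250.0 t vitreous product:
  SrO: 4.606% × 250.0 = 11.52 t
  SiO2: 40.54% × 250.0 = 101.4 t
  Al2O3: 35.03% × 250.0 = 87.58 t
  CaO: 19.82% × 250.0 = 49.55 t
Sums-versus-targets review with the batch weights as given, against the basis in use (oxide sums agree with the targets exact up to rounding of places):
  SrO: 16.42·0.7013 = 11.52 t (target 11.52 t)
  SiO2: 48.26·0.9950 + 103.2·0.5168 = 101.4 t (target 101.4 t)
  Al2O3: 87.78·0.9960 + 48.26·0.003000 = 87.57 t (target 87.58 t)
  CaO: 103.2·0.4802 = 49.56 t (target 49.55 t)
Mass balance on the glass: Σ batch − LOI loss = 250.0 t (targets for the oxides total 250.0 t; against the stated basis, 250.0 t — rounding explains the deltas).
Summing the batch: Σ batch = 255.7 t; ignition loss, Σ(batch × LOI) = 5.662 t; as yield: glass ÷ batch → 97.79%.

Batch per 250.0 t vitreous product:
  tabular alumina: 87.78 t
  SrCO3: 16.42 t
  glass-grade sand: 48.26 t
  CaSiO3: 103.2 t
Total batch = 255.7 t; LOI loss = 5.662 t; yield = 97.79%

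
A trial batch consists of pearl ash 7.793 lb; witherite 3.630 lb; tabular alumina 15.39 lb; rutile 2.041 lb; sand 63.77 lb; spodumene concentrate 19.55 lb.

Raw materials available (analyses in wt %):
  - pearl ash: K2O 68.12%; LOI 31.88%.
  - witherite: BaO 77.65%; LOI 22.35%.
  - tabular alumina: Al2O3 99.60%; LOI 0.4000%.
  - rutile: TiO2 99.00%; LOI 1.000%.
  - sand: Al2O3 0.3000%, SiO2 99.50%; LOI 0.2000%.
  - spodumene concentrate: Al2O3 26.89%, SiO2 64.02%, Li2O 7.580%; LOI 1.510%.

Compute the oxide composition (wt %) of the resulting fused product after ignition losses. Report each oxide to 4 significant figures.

Intermediates are displayed rounded to 4 significant figures in the printout. Full float precision is maintained in all steps; a single rounding completes every reported result; the derived quantities are re-derived in full precision (net glass mass, the six compositions, yield, the totals, LOI) from the weighed amounts at 108.4 lb of glass as they appear in question or answer.
Per-oxide mass from batch:
  TiO2: 2.041·0.9900 = 2.021 lb
  Al2O3: 15.39·0.9960 + 63.77·0.003000 + 19.55·0.2689 = 20.78 lb
  BaO: 3.630·0.7765 = 2.819 lb
  K2O: 7.793·0.6812 = 5.309 lb
  SiO2: 63.77·0.9950 + 19.55·0.6402 = 75.97 lb
  Li2O: 19.55·0.07580 = 1.482 lb
LOI: 7.793·0.3188 + 3.630·0.2235 + 15.39·0.004000 + 2.041·0.01000 + 63.77·0.002000 + 19.55·0.01510 = 3.800 lb
batch − LOI leaves glass = 112.2 − 3.800 = 108.4 lb (matching Σ of the oxides)
oxide / glass × 100 gives the wt %

Glass mass = 108.4 lb (batch 112.2 − LOI 3.800).
Composition: TiO2 1.864%, Al2O3 19.17%, BaO 2.601%, K2O 4.898%, SiO2 70.10%, Li2O 1.367%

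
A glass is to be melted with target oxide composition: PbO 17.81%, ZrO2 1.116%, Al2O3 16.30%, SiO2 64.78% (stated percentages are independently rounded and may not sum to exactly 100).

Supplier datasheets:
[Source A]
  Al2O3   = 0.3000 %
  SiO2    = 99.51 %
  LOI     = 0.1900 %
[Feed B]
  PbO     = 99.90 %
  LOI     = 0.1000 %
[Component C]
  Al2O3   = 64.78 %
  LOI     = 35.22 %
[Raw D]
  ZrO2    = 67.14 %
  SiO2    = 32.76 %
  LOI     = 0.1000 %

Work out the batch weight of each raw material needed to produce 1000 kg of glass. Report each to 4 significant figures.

Batch per 1000 kg glass:
  Source A: 645.5 kg
  Feed B: 178.3 kg
  Component C: 248.6 kg
  Raw D: 16.62 kg
Total batch = 1089 kg; LOI loss = 88.98 kg; yield = 91.83%

Intermediates appear, with 4-significant-digit rounding, in the working — every computation carries exact precision end to end. Each reported result carries a single rounding; the derived quantities (net glass mass, four oxide percentages, yield, LOI, the totals) are computed at exact precision from the batch weights on 1000 kg of glass, precisely as stated by the problem or answer text.
Target masses of each oxide per 1000 kg glass:
  PbO: 17.81% × 1000 = 178.1 kg
  ZrO2: 1.116% × 1000 = 11.16 kg
  Al2O3: 16.30% × 1000 = 163.0 kg
  SiO2: 64.78% × 1000 = 647.8 kg
Verifying the oxide balance given the weights on record, for the quoted basis mass (sums match the target masses net of answer rounding effects):
  PbO: 178.3·0.9990 = 178.1 kg (target 178.1 kg)
  ZrO2: 16.62·0.6714 = 11.16 kg (target 11.16 kg)
  Al2O3: 645.5·0.003000 + 248.6·0.6478 = 163.0 kg (target 163.0 kg)
  SiO2: 645.5·0.9951 + 16.62·0.3276 = 647.8 kg (target 647.8 kg)
Auditing the glass mass value: batch Σ − ignition loss = 1000 kg (summing oxide targets gives 1000 kg; with the basis standing at 1000 kg — gaps are rounding artifacts).
Adding the batch up: Σ batch = 1089 kg; Σ batch·LOI gives LOI loss = 88.98 kg; as yield: glass ÷ batch → 91.83%.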